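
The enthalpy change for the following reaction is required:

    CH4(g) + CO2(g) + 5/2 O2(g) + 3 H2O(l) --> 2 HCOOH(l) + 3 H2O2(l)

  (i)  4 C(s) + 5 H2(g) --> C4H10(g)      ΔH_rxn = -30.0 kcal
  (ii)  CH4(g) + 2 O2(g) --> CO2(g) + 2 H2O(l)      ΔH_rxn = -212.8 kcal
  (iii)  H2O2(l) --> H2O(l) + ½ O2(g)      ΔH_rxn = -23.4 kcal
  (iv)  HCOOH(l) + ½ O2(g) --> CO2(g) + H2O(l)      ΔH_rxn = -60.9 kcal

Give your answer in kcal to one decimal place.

ΔH_rxn = -20.8 kcal

(i): not needed.
(ii) as written: -212.8 kcal
(iii) reversed and × 3: (-3)·(-23.4) = +70.2 kcal
(iv) reversed and × 2: (-2)·(-60.9) = +121.8 kcal
By Hess's law, ΔH_rxn = (1)·(-212.8) + (-3)·(-23.4) + (-2)·(-60.9) = -20.8 kcal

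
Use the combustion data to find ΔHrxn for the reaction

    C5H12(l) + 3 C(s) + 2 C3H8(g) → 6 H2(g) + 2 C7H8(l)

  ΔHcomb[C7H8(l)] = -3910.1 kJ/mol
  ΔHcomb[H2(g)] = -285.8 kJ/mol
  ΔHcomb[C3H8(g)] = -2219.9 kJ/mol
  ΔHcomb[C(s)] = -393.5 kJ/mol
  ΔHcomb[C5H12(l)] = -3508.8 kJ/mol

ΔHrxn = 405.9 kJ/mol

With combustion enthalpies, reactants minus products:
= [1·(-3508.8) + 3·(-393.5) + 2·(-2219.9)] − [6·(-285.8) + 2·(-3910.1)]
= 405.9 kJ/mol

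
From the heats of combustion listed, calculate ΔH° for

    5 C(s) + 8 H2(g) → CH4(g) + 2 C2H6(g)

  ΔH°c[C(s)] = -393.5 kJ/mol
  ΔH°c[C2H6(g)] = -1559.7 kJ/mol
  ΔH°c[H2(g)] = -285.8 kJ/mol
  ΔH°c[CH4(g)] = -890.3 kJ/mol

ΔH° = -244.2 kJ/mol

Using ΔH = Σ nΔHc°(reactants) − Σ nΔHc°(products):
= [5·(-393.5) + 8·(-285.8)] − [1·(-890.3) + 2·(-1559.7)]
= -244.2 kJ/mol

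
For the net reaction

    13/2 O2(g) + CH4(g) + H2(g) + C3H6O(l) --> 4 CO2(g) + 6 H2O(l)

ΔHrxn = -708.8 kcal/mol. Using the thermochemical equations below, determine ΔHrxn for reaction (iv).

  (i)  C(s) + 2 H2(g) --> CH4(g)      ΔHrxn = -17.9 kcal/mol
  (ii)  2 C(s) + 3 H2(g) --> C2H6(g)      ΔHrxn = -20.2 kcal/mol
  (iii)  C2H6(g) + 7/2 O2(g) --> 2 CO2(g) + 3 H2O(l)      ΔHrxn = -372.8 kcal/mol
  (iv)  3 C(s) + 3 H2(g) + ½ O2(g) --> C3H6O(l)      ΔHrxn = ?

(i) reversed: +17.9 kcal/mol
(ii) × 2: (2)·(-20.2) = -40.4 kcal/mol
(iii) × 2: (2)·(-372.8) = -745.6 kcal/mol
(iv) reversed: contributes −x
-708.8 = (+17.9) + (-40.4) + (-745.6) − x
x = (-708.8 − (-768.1)) / (-1) = -59.3 kcal/mol

ΔHrxn = -59.3 kcal/mol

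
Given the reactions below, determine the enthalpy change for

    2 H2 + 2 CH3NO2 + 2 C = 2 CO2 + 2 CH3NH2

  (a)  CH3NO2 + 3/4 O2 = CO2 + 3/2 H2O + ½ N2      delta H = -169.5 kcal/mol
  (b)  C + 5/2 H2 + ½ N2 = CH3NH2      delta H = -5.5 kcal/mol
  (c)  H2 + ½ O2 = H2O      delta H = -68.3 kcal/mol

(a) × 2: (2)·(-169.5) = -339.0 kcal/mol
(b) × 2: (2)·(-5.5) = -11.0 kcal/mol
(c) reversed and × 3: (-3)·(-68.3) = +204.9 kcal/mol
Combining the equations, delta H = (-339.0) + (-11.0) + (+204.9) = -145.1 kcal/mol

delta H = -145.1 kcal/mol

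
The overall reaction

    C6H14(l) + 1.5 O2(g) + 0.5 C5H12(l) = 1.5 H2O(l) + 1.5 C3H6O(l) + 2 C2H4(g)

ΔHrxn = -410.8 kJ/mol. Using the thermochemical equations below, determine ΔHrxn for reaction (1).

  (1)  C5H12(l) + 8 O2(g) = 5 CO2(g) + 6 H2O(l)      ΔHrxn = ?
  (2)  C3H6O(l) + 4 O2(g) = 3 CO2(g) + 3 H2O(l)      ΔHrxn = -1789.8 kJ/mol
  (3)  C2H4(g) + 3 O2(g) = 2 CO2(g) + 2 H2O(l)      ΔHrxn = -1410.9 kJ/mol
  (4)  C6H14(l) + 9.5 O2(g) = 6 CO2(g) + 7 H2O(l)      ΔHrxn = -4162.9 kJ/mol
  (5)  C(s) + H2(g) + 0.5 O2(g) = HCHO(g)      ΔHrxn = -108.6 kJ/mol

ΔHrxn = -3508.8 kJ/mol

(1) × 1/2: contributes 1/2·x
(2) reversed and × 3/2: (-3/2)·(-1789.8) = +2684.7 kJ/mol
(3) reversed and × 2: (-2)·(-1410.9) = +2821.8 kJ/mol
(4) as written: -4162.9 kJ/mol
(5): not needed.
-410.8 = (+2684.7) + (+2821.8) + (-4162.9) + 1/2·x
x = (-410.8 − (+1343.6)) / (1/2) = -3508.8 kJ/mol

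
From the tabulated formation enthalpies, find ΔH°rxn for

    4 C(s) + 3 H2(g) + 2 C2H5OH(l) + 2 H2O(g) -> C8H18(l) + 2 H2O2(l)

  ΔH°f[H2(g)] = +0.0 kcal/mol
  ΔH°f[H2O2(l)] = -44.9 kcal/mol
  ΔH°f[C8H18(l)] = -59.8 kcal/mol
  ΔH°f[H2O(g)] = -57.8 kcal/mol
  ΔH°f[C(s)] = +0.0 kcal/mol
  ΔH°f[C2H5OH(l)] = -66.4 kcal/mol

ΔH°rxn = 98.8 kcal/mol

Products: 1·(-59.8) + 2·(-44.9) = -149.6
Reactants: 4·(+0.0) + 3·(+0.0) + 2·(-66.4) + 2·(-57.8) = -248.4
ΔH°rxn = (-149.6) − (-248.4) = 98.8 kcal/mol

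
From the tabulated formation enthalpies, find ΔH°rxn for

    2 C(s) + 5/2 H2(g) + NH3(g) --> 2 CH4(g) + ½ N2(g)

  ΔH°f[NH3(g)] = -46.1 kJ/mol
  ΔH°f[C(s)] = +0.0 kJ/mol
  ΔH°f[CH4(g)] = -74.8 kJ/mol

ΔH°rxn = Σ nΔHf°(products) − Σ nΔHf°(reactants).
Products: 2·(-74.8) + 1/2·(+0.0) = -149.6
Reactants: 2·(+0.0) + 5/2·(+0.0) + 1·(-46.1) = -46.1
ΔH°rxn = (-149.6) − (-46.1) = -103.5 kJ/mol

ΔH°rxn = -103.5 kJ/mol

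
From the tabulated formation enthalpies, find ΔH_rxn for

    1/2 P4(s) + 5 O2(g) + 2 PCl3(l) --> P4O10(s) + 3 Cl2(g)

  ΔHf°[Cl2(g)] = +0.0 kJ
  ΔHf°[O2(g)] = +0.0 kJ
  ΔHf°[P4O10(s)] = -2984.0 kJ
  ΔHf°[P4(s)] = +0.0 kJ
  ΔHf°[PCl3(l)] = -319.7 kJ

ΔH_rxn = -2344.6 kJ

ΔH°rxn = Σ nΔHf°(products) − Σ nΔHf°(reactants).
Products: 1·(-2984.0) + 3·(+0.0) = -2984.0
Reactants: 1/2·(+0.0) + 5·(+0.0) + 2·(-319.7) = -639.4
ΔH_rxn = (-2984.0) − (-639.4) = -2344.6 kJ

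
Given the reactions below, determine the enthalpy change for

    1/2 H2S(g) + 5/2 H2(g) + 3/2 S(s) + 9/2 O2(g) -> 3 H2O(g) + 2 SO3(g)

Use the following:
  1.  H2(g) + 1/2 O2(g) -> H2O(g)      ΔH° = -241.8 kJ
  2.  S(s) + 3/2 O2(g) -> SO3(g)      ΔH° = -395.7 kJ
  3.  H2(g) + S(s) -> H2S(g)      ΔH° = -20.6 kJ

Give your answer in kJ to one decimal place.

eq. 1 × 3: (3)·(-241.8) = -725.4 kJ
eq. 2 × 2: (2)·(-395.7) = -791.4 kJ
eq. 3 reversed and × 1/2: (-1/2)·(-20.6) = +10.3 kJ
Combining the equations, ΔH° = (3)·(-241.8) + (2)·(-395.7) + (-1/2)·(-20.6) = -1506.5 kJ

ΔH° = -1506.5 kJ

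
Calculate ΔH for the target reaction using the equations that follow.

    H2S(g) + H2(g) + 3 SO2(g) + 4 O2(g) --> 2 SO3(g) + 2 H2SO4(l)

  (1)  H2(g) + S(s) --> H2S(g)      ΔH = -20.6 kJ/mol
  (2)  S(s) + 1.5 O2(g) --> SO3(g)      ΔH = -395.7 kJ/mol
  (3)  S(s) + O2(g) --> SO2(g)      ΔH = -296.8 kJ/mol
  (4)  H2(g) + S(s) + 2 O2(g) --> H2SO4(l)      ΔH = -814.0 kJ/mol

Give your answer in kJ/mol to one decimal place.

(1) reversed (H2S(g) must end up as a reactant): +20.6 kJ/mol
(2) × 2 (×2 to match 2 SO3(g) in the target): (2)·(-395.7) = -791.4 kJ/mol
(3) reversed and × 3 (SO2(g) must end up as a reactant; scale by 3 for the 3 SO2(g)): (-3)·(-296.8) = +890.4 kJ/mol
(4) × 2 (×2 to match 2 H2SO4(l) in the target): (2)·(-814.0) = -1628.0 kJ/mol
Since enthalpy is a state function, ΔH = (+20.6) + (-791.4) + (+890.4) + (-1628.0) = -1508.4 kJ/mol

ΔH = -1508.4 kJ/mol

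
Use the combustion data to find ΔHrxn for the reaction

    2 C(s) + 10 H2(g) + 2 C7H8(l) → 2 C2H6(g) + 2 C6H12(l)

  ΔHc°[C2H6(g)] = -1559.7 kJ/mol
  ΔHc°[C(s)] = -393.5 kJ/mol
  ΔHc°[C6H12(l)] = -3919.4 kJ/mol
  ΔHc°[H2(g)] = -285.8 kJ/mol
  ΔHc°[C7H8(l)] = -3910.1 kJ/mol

ΔHrxn = -507.0 kJ/mol

With combustion enthalpies, reactants minus products:
= [2·(-393.5) + 10·(-285.8) + 2·(-3910.1)] − [2·(-1559.7) + 2·(-3919.4)]
= -507.0 kJ/mol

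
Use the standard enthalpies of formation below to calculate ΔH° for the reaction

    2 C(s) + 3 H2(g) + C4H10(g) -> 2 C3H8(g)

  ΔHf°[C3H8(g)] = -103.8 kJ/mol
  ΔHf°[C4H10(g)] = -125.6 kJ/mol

ΔH° = -82.0 kJ/mol

ΔH°rxn = Σ nΔHf°(products) − Σ nΔHf°(reactants).
Products: 2·(-103.8) = -207.6
Reactants: 2·(+0.0) + 3·(+0.0) + 1·(-125.6) = -125.6
ΔH° = (-207.6) − (-125.6) = -82.0 kJ/mol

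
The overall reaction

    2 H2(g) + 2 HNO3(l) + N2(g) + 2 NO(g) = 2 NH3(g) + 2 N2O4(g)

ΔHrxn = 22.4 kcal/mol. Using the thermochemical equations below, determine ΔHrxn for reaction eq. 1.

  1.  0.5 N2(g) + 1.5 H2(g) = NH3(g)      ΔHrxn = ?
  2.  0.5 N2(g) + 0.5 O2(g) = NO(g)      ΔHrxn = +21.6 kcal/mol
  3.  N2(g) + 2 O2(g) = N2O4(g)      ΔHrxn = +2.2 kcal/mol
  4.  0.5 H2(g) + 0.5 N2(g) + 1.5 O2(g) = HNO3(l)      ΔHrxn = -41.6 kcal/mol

eq. 1 × 2: contributes 2·x
eq. 2 reversed and × 2: (-2)·(+21.6) = -43.2 kcal/mol
eq. 3 × 2: (2)·(+2.2) = +4.4 kcal/mol
eq. 4 reversed and × 2: (-2)·(-41.6) = +83.2 kcal/mol
+22.4 = (-43.2) + (+4.4) + (+83.2) + 2·x
x = (+22.4 − (+44.4)) / (2) = -11.0 kcal/mol

ΔHrxn = -11.0 kcal/mol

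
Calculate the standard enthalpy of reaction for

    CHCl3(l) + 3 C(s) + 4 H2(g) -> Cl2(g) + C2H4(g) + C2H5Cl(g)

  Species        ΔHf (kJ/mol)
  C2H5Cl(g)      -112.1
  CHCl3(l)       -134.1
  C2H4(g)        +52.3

ΔH_rxn = 74.3 kJ/mol

Products: 1·(+0.0) + 1·(+52.3) + 1·(-112.1) = -59.8
Reactants: 1·(-134.1) + 3·(+0.0) + 4·(+0.0) = -134.1
ΔH_rxn = (-59.8) − (-134.1) = 74.3 kJ/mol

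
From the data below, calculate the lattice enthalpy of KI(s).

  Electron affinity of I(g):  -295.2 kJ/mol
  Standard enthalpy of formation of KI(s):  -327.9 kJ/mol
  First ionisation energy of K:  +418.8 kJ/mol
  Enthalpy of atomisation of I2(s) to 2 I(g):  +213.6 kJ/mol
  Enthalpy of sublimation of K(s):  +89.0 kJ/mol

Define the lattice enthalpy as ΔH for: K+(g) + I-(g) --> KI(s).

U = -647.3 kJ/mol

ΔHf° = 1·ΔHsub + 1·(ΣIE) + 1/2·D(I2) + 1·EA + U
-327.9 = 1·(+89.0) + 1·(+418.8) + 1/2·(+213.6) + 1·(-295.2) + U
U = -327.9 − (+319.4) = -647.3 kJ/mol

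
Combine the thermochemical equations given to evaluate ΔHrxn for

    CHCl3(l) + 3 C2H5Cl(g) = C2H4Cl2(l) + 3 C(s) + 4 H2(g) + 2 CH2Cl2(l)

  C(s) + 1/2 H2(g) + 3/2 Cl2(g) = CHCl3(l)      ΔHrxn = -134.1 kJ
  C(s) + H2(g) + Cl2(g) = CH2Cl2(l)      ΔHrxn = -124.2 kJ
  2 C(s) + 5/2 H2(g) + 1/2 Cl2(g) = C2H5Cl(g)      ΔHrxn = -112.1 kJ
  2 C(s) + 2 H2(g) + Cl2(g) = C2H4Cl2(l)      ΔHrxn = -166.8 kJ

equation 1 reversed (CHCl3(l) must end up as a reactant): +134.1 kJ
equation 2 × 2 (×2 to match 2 CH2Cl2(l) in the target): (2)·(-124.2) = -248.4 kJ
equation 3 reversed and × 3 (reverse to put C2H5Cl(g) on the reactant side; ×3 to match 3 C2H5Cl(g) in the target): (-3)·(-112.1) = +336.3 kJ
equation 4 as written (C2H4Cl2(l) already on the product side): -166.8 kJ
Since enthalpy is a state function, ΔHrxn = (-1)·(-134.1) + (2)·(-124.2) + (-3)·(-112.1) + (1)·(-166.8) = 55.2 kJ

ΔHrxn = 55.2 kJ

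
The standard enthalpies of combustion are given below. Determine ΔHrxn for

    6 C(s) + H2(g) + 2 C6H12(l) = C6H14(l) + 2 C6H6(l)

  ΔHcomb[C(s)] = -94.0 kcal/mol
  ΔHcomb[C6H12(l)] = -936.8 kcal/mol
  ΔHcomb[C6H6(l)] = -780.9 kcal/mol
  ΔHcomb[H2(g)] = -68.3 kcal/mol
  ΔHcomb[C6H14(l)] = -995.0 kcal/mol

ΔHrxn = 50.9 kcal/mol

Using ΔH = Σ nΔHc°(reactants) − Σ nΔHc°(products):
= [6·(-94.0) + 1·(-68.3) + 2·(-936.8)] − [1·(-995.0) + 2·(-780.9)]
= 50.9 kcal/mol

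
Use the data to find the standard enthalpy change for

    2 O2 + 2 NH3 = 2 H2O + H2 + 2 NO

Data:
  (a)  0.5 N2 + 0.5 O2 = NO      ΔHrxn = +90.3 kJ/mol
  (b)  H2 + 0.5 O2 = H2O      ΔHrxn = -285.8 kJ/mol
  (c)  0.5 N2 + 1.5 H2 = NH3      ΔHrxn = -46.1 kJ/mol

(a) × 2 (scale by 2 for the 2 NO): (2)·(+90.3) = +180.6 kJ/mol
(b) × 2 (×2 to match 2 H2O in the target): (2)·(-285.8) = -571.6 kJ/mol
(c) reversed and × 2 (reverse to put NH3 on the reactant side; ×2 to match 2 NH3 in the target): (-2)·(-46.1) = +92.2 kJ/mol
ΔHrxn = (+180.6) + (-571.6) + (+92.2) = -298.8 kJ/mol

ΔHrxn = -298.8 kJ/mol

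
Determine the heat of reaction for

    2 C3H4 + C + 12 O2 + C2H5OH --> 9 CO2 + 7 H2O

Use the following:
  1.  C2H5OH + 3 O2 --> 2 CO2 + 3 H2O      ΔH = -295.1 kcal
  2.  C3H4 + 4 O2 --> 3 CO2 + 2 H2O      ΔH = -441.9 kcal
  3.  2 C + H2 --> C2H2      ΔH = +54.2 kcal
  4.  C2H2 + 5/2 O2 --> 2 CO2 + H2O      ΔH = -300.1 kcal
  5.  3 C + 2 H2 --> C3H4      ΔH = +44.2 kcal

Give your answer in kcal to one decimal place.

eq. 1 as written (C2H5OH already on the reactant side): -295.1 kcal
eq. 2 as written: -441.9 kcal
eq. 3 × 2: (2)·(+54.2) = +108.4 kcal
eq. 4 × 2: (2)·(-300.1) = -600.2 kcal
eq. 5 reversed: -44.2 kcal
Since enthalpy is a state function, ΔH = (1)·(-295.1) + (1)·(-441.9) + (2)·(+54.2) + (2)·(-300.1) + (-1)·(+44.2) = -1273.0 kcal

ΔH = -1273.0 kcal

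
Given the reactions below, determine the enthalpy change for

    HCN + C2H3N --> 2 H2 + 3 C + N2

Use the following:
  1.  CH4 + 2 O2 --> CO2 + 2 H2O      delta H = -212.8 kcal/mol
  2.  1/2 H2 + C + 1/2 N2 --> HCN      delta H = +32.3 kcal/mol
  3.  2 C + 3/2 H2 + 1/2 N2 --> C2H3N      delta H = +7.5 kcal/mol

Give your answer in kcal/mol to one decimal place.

eq. 1: not needed.
eq. 2 reversed: -32.3 kcal/mol
eq. 3 reversed: -7.5 kcal/mol
delta H = (-32.3) + (-7.5) = -39.8 kcal/mol

delta H = -39.8 kcal/mol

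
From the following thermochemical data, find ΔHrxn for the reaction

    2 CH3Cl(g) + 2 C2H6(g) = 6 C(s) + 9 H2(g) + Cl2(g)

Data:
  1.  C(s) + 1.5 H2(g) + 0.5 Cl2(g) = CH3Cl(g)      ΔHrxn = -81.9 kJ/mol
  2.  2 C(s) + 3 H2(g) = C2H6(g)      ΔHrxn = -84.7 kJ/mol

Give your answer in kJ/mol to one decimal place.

ΔHrxn = 333.2 kJ/mol

eq. 1 reversed and × 2: (-2)·(-81.9) = +163.8 kJ/mol
eq. 2 reversed and × 2: (-2)·(-84.7) = +169.4 kJ/mol
Summing the manipulated equations, ΔHrxn = (+163.8) + (+169.4) = 333.2 kJ/mol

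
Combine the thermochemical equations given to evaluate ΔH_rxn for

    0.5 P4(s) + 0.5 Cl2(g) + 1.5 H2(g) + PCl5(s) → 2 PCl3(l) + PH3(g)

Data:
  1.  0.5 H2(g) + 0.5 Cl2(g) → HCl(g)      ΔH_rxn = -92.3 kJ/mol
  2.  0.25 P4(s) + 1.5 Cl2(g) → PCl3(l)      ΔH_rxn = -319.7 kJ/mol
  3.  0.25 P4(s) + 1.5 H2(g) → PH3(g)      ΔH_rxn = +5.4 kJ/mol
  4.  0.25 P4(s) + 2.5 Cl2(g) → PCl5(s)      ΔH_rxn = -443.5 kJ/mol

eq. 1: not needed.
eq. 2 × 2: (2)·(-319.7) = -639.4 kJ/mol
eq. 3 as written: +5.4 kJ/mol
eq. 4 reversed: +443.5 kJ/mol
Combining the equations, ΔH_rxn = (-639.4) + (+5.4) + (+443.5) = -190.5 kJ/mol

ΔH_rxn = -190.5 kJ/mol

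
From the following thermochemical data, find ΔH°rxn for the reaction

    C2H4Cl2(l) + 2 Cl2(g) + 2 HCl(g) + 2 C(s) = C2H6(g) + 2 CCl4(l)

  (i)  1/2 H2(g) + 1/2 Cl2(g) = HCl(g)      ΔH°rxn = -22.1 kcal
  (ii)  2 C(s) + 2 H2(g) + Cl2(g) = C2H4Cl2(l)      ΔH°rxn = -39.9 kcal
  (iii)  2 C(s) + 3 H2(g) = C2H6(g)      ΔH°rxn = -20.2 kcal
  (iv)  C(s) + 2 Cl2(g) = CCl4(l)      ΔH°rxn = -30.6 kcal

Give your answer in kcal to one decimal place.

ΔH°rxn = 2.7 kcal

(i) reversed and × 2: (-2)·(-22.1) = +44.2 kcal
(ii) reversed: +39.9 kcal
(iii) as written: -20.2 kcal
(iv) × 2: (2)·(-30.6) = -61.2 kcal
Since enthalpy is a state function, ΔH°rxn = (-2)·(-22.1) + (-1)·(-39.9) + (1)·(-20.2) + (2)·(-30.6) = 2.7 kcal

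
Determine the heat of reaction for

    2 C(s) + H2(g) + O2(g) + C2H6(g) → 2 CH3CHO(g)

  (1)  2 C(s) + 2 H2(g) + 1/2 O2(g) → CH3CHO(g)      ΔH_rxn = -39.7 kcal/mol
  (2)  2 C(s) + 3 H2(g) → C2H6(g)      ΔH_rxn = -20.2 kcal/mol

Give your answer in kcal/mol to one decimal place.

(1) × 2: (2)·(-39.7) = -79.4 kcal/mol
(2) reversed: +20.2 kcal/mol
ΔH_rxn = (-79.4) + (+20.2) = -59.2 kcal/mol

ΔH_rxn = -59.2 kcal/mol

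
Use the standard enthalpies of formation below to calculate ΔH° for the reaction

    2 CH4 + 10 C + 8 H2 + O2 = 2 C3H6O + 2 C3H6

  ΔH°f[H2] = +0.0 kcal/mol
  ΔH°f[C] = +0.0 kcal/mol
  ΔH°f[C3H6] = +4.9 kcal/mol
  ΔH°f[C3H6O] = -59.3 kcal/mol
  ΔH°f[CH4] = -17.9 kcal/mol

Products: 2·(-59.3) + 2·(+4.9) = -108.8
Reactants: 2·(-17.9) + 10·(+0.0) + 8·(+0.0) + 1·(+0.0) = -35.8
ΔH° = (-108.8) − (-35.8) = -73.0 kcal/mol

ΔH° = -73.0 kcal/mol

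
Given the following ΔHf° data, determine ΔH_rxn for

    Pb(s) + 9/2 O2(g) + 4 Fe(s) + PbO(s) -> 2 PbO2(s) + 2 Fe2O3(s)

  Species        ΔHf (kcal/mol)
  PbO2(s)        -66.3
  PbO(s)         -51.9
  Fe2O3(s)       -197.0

ΔH°rxn = Σ nΔHf°(products) − Σ nΔHf°(reactants).
Products: 2·(-66.3) + 2·(-197.0) = -526.6
Reactants: 1·(+0.0) + 9/2·(+0.0) + 4·(+0.0) + 1·(-51.9) = -51.9
ΔH_rxn = (-526.6) − (-51.9) = -474.7 kcal/mol

ΔH_rxn = -474.7 kcal/mol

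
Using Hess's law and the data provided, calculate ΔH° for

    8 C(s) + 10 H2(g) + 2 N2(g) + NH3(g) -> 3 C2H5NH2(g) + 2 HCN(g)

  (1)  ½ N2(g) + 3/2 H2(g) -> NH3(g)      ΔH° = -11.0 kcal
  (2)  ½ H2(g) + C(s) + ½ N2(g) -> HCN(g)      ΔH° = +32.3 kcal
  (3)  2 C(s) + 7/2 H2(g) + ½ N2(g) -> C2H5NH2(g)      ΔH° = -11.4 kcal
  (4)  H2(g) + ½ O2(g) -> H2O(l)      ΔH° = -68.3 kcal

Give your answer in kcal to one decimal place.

ΔH° = 41.4 kcal

(1) reversed (reverse to put NH3(g) on the reactant side): +11.0 kcal
(2) × 2 (×2 to match 2 HCN(g) in the target): (2)·(+32.3) = +64.6 kcal
(3) × 3 (×3 to match 3 C2H5NH2(g) in the target): (3)·(-11.4) = -34.2 kcal
(4): not needed (H2O(l) appears nowhere else).
ΔH° = (+11.0) + (+64.6) + (-34.2) = 41.4 kcal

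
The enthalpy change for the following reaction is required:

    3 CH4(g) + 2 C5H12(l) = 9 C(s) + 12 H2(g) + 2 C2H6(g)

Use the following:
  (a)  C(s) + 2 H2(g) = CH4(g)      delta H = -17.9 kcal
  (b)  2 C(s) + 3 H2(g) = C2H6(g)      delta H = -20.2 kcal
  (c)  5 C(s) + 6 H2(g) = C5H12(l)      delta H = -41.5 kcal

(a) reversed and × 3 (reverse to put CH4(g) on the reactant side; scale by 3 for the 3 CH4(g)): (-3)·(-17.9) = +53.7 kcal
(b) × 2 (×2 to match 2 C2H6(g) in the target): (2)·(-20.2) = -40.4 kcal
(c) reversed and × 2 (C5H12(l) must end up as a reactant; ×2 to match 2 C5H12(l) in the target): (-2)·(-41.5) = +83.0 kcal
delta H = (-3)·(-17.9) + (2)·(-20.2) + (-2)·(-41.5) = 96.3 kcal

delta H = 96.3 kcal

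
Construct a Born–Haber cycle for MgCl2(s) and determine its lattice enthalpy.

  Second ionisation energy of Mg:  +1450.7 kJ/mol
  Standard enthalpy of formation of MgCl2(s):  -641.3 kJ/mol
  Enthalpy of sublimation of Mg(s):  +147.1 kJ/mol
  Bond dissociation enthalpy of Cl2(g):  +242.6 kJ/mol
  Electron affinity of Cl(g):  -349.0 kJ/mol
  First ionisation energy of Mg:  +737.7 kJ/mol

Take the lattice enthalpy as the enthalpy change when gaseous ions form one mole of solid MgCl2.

ΔHf° = 1·ΔHsub + 1·(ΣIE) + 1·D(Cl2) + 2·EA + U
-641.3 = 1·(+147.1) + 1·(+2188.4) + 1·(+242.6) + 2·(-349.0) + U
U = -641.3 − (+1880.1) = -2521.4 kJ/mol

U = -2521.4 kJ/mol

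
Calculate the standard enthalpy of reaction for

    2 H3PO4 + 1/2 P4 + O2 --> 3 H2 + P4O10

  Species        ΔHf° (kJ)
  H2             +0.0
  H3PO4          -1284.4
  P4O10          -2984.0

ΔH° = -415.2 kJ

ΔH°rxn = Σ nΔHf°(products) − Σ nΔHf°(reactants).
Products: 3·(+0.0) + 1·(-2984.0) = -2984.0
Reactants: 2·(-1284.4) + 1/2·(+0.0) + 1·(+0.0) = -2568.8
ΔH° = (-2984.0) − (-2568.8) = -415.2 kJ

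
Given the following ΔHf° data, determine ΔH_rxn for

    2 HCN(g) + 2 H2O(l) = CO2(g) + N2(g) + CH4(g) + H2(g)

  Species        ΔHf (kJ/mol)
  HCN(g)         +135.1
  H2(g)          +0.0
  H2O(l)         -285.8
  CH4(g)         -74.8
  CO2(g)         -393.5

ΔH_rxn = -166.9 kJ/mol

Products: 1·(-393.5) + 1·(+0.0) + 1·(-74.8) + 1·(+0.0) = -468.3
Reactants: 2·(+135.1) + 2·(-285.8) = -301.4
ΔH_rxn = (-468.3) − (-301.4) = -166.9 kJ/mol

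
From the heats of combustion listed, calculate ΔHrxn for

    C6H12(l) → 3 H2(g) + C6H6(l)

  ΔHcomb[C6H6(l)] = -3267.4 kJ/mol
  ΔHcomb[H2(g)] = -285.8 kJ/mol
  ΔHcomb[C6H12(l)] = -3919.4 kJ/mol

ΔHrxn = 205.4 kJ/mol

With combustion enthalpies, reactants minus products:
= [1·(-3919.4)] − [3·(-285.8) + 1·(-3267.4)]
= 205.4 kJ/mol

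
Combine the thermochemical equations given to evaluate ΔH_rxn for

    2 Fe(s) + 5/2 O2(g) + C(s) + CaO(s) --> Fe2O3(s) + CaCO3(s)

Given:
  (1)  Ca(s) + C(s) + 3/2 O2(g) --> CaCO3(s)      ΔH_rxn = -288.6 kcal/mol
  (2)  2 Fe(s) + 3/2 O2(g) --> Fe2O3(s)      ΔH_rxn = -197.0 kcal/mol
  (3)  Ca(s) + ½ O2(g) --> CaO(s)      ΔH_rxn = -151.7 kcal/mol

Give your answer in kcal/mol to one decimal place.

(1) as written (CaCO3(s) already on the product side): -288.6 kcal/mol
(2) as written (Fe2O3(s) already on the product side): -197.0 kcal/mol
(3) reversed (CaO(s) must end up as a reactant): +151.7 kcal/mol
ΔH_rxn = (-288.6) + (-197.0) + (+151.7) = -333.9 kcal/mol

ΔH_rxn = -333.9 kcal/mol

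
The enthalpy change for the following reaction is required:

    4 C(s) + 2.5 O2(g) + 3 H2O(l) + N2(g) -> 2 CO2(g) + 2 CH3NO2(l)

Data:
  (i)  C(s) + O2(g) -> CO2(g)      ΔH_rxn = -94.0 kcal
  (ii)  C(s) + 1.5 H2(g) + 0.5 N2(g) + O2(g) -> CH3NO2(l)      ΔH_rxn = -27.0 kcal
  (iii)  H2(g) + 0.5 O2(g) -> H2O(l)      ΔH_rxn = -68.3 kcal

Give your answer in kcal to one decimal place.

(i) × 2: (2)·(-94.0) = -188.0 kcal
(ii) × 2: (2)·(-27.0) = -54.0 kcal
(iii) reversed and × 3: (-3)·(-68.3) = +204.9 kcal
Since enthalpy is a state function, ΔH_rxn = (2)·(-94.0) + (2)·(-27.0) + (-3)·(-68.3) = -37.1 kcal

ΔH_rxn = -37.1 kcal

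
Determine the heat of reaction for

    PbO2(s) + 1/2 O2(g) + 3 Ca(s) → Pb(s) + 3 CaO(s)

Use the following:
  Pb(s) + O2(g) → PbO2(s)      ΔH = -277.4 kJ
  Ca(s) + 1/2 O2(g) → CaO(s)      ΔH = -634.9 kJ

equation 1 reversed (PbO2(s) must end up as a reactant): +277.4 kJ
equation 2 × 3 (scale by 3 for the 3 CaO(s)): (3)·(-634.9) = -1904.7 kJ
Combining the equations, ΔH = (+277.4) + (-1904.7) = -1627.3 kJ

ΔH = -1627.3 kJ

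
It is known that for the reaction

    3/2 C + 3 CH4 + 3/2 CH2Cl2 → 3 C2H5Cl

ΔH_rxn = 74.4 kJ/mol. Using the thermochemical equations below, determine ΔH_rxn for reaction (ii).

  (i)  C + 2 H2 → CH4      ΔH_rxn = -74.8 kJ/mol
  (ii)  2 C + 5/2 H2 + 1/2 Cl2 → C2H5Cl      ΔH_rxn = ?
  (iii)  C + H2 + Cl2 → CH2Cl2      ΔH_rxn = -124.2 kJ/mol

(i) reversed and × 3 (CH4 must end up as a reactant; scale by 3 for the 3 CH4): (-3)·(-74.8) = +224.4 kJ/mol
(ii) × 3 (×3 to match 3 C2H5Cl in the target): contributes 3·x
(iii) reversed and × 3/2 (reverse to put CH2Cl2 on the reactant side; ×3/2 to match 3/2 CH2Cl2 in the target): (-3/2)·(-124.2) = +186.3 kJ/mol
+74.4 = (+224.4) + (+186.3) + 3·x
x = (+74.4 − (+410.7)) / (3) = -112.1 kJ/mol

ΔH_rxn = -112.1 kJ/mol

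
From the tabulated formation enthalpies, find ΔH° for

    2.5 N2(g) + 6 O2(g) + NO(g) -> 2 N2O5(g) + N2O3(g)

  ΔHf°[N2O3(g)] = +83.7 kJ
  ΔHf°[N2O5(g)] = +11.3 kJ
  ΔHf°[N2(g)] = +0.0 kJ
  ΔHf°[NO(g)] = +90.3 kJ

Products: 2·(+11.3) + 1·(+83.7) = +106.3
Reactants: 5/2·(+0.0) + 6·(+0.0) + 1·(+90.3) = +90.3
ΔH° = (+106.3) − (+90.3) = 16.0 kJ

ΔH° = 16.0 kJ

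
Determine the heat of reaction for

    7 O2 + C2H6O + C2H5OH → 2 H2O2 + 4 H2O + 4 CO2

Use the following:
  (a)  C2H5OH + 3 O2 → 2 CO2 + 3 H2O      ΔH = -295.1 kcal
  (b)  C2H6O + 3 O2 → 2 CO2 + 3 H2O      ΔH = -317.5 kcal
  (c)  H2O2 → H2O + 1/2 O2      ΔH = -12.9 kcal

(a) as written: -295.1 kcal
(b) as written: -317.5 kcal
(c) reversed and × 2: (-2)·(-12.9) = +25.8 kcal
By Hess's law, ΔH = (-295.1) + (-317.5) + (+25.8) = -586.8 kcal

ΔH = -586.8 kcal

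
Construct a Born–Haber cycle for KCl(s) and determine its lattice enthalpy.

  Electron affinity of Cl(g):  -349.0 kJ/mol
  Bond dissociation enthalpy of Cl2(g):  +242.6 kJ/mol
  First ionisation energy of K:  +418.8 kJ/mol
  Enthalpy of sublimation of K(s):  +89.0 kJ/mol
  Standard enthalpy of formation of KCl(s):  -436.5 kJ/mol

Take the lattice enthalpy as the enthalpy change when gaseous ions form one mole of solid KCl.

ΔHf° = 1·ΔHsub + 1·(ΣIE) + 1/2·D(Cl2) + 1·EA + U
-436.5 = 1·(+89.0) + 1·(+418.8) + 1/2·(+242.6) + 1·(-349.0) + U
U = -436.5 − (+280.1) = -716.6 kJ/mol

U = -716.6 kJ/mol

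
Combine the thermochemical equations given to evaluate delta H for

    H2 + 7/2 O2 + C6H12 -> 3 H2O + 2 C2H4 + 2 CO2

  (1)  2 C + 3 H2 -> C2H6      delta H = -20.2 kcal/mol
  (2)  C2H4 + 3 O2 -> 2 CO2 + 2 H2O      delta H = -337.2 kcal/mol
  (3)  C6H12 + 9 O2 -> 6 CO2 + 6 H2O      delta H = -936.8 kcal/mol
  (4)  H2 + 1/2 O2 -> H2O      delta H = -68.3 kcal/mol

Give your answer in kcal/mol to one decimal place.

(1): not needed (C appears nowhere else).
(2) reversed and × 2 (reverse to put C2H4 on the product side; ×2 to match 2 C2H4 in the target): (-2)·(-337.2) = +674.4 kcal/mol
(3) as written (C6H12 already on the reactant side): -936.8 kcal/mol
(4) as written: -68.3 kcal/mol
delta H = (-2)·(-337.2) + (1)·(-936.8) + (1)·(-68.3) = -330.7 kcal/mol

delta H = -330.7 kcal/mol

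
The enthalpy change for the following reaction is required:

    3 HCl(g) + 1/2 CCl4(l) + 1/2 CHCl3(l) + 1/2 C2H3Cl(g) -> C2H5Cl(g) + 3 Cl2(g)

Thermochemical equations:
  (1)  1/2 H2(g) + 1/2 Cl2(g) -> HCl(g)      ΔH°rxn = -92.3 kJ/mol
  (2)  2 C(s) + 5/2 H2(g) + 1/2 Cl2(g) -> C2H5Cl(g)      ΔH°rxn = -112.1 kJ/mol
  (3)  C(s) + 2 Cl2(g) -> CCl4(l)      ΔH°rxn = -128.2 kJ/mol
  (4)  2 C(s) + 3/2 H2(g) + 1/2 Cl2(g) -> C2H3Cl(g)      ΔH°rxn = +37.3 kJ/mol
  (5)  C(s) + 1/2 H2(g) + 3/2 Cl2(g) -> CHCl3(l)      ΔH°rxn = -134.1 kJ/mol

(1) reversed and × 3 (reverse to put HCl(g) on the reactant side; ×3 to match 3 HCl(g) in the target): (-3)·(-92.3) = +276.9 kJ/mol
(2) as written (C2H5Cl(g) already on the product side): -112.1 kJ/mol
(3) reversed and × 1/2 (CCl4(l) must end up as a reactant; ×1/2 to match 1/2 CCl4(l) in the target): (-1/2)·(-128.2) = +64.1 kJ/mol
(4) reversed and × 1/2 (C2H3Cl(g) must end up as a reactant; ×1/2 to match 1/2 C2H3Cl(g) in the target): (-1/2)·(+37.3) = -18.65 kJ/mol
(5) reversed and × 1/2 (reverse to put CHCl3(l) on the reactant side; ×1/2 to match 1/2 CHCl3(l) in the target): (-1/2)·(-134.1) = +67.05 kJ/mol
Since enthalpy is a state function, ΔH°rxn = (+276.9) + (-112.1) + (+64.1) + (-18.65) + (+67.05) = 277.3 kJ/mol

ΔH°rxn = 277.3 kJ/mol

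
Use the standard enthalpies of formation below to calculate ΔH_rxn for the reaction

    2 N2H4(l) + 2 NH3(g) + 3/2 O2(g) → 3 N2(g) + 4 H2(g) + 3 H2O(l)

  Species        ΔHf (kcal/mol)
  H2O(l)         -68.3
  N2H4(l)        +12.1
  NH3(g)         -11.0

ΔH_rxn = -207.1 kcal/mol

Products: 3·(+0.0) + 4·(+0.0) + 3·(-68.3) = -204.9
Reactants: 2·(+12.1) + 2·(-11.0) + 3/2·(+0.0) = +2.2
ΔH_rxn = (-204.9) − (+2.2) = -207.1 kcal/mol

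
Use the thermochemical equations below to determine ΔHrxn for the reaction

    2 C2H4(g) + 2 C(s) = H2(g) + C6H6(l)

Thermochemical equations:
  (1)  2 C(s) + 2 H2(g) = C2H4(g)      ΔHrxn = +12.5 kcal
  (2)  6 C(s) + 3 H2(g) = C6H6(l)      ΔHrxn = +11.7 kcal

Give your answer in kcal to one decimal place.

(1) reversed and × 2 (C2H4(g) must end up as a reactant; ×2 to match 2 C2H4(g) in the target): (-2)·(+12.5) = -25.0 kcal
(2) as written (C6H6(l) already on the product side): +11.7 kcal
ΔHrxn = (-25.0) + (+11.7) = -13.3 kcal

ΔHrxn = -13.3 kcal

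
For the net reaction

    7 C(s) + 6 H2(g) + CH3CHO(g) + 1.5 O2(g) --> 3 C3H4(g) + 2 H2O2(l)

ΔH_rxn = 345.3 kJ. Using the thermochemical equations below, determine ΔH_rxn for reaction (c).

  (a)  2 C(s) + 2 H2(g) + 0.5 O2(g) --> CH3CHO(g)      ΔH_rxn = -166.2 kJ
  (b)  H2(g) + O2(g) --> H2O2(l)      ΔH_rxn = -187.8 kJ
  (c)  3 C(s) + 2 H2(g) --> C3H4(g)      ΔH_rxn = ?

ΔH_rxn = 184.9 kJ

(a) reversed: +166.2 kJ
(b) × 2: (2)·(-187.8) = -375.6 kJ
(c) × 3: contributes 3·x
+345.3 = (+166.2) + (-375.6) + 3·x
x = (+345.3 − (-209.4)) / (3) = 184.9 kJ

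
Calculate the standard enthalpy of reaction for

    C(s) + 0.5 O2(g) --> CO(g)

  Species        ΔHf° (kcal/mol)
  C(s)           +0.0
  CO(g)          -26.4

ΔH°rxn = -26.4 kcal/mol

ΔH°rxn = Σ nΔHf°(products) − Σ nΔHf°(reactants).
Products: 1·(-26.4) = -26.4
Reactants: 1·(+0.0) + 1/2·(+0.0) = +0.0
ΔH°rxn = (-26.4) − (+0.0) = -26.4 kcal/mol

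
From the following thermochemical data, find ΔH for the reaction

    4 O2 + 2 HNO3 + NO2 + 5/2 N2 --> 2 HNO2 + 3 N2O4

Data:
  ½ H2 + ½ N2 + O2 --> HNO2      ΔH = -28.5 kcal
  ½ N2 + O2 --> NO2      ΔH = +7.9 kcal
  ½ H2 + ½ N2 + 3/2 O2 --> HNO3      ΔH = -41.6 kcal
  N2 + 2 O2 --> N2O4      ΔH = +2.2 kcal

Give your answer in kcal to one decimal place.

ΔH = 24.9 kcal

equation 1 × 2: (2)·(-28.5) = -57.0 kcal
equation 2 reversed: -7.9 kcal
equation 3 reversed and × 2: (-2)·(-41.6) = +83.2 kcal
equation 4 × 3: (3)·(+2.2) = +6.6 kcal
ΔH = (2)·(-28.5) + (-1)·(+7.9) + (-2)·(-41.6) + (3)·(+2.2) = 24.9 kcal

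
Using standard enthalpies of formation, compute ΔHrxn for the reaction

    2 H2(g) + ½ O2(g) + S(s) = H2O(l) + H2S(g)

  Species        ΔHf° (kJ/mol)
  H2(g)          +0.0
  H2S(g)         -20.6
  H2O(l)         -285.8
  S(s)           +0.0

ΔHrxn = -306.4 kJ/mol

Products: 1·(-285.8) + 1·(-20.6) = -306.4
Reactants: 2·(+0.0) + 1/2·(+0.0) + 1·(+0.0) = +0.0
ΔHrxn = (-306.4) − (+0.0) = -306.4 kJ/mol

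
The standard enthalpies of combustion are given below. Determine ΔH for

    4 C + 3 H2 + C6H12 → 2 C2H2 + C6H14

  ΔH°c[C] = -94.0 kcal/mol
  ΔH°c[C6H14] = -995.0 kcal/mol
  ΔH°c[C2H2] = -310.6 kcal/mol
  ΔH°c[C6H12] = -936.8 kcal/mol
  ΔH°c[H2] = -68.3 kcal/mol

With combustion enthalpies, reactants minus products:
= [4·(-94.0) + 3·(-68.3) + 1·(-936.8)] − [2·(-310.6) + 1·(-995.0)]
= 98.5 kcal/mol

ΔH = 98.5 kcal/mol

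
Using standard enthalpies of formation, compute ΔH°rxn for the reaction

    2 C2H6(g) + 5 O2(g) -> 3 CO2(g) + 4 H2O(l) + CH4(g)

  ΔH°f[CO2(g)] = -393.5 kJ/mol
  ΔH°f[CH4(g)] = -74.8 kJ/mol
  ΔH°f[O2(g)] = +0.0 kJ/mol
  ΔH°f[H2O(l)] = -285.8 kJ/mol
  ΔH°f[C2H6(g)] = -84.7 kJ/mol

ΔH°rxn = -2229.1 kJ/mol

Products: 3·(-393.5) + 4·(-285.8) + 1·(-74.8) = -2398.5
Reactants: 2·(-84.7) + 5·(+0.0) = -169.4
ΔH°rxn = (-2398.5) − (-169.4) = -2229.1 kJ/mol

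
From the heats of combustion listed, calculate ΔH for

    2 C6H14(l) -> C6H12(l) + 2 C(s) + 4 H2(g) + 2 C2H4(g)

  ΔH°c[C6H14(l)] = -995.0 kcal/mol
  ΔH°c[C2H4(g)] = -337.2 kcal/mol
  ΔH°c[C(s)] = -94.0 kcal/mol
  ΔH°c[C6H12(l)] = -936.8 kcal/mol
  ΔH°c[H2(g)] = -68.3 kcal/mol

Using ΔH = Σ nΔHc°(reactants) − Σ nΔHc°(products):
= [2·(-995.0)] − [1·(-936.8) + 2·(-94.0) + 4·(-68.3) + 2·(-337.2)]
= 82.4 kcal/mol

ΔH = 82.4 kcal/mol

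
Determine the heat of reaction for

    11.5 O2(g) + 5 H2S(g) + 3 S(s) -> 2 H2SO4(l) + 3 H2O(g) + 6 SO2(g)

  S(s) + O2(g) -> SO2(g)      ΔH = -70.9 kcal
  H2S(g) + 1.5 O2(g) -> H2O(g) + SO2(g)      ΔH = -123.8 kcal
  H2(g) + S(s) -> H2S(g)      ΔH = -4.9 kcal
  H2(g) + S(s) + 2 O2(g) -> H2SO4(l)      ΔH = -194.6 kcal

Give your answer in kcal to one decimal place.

equation 1 × 3: (3)·(-70.9) = -212.7 kcal
equation 2 × 3: (3)·(-123.8) = -371.4 kcal
equation 3 reversed and × 2: (-2)·(-4.9) = +9.8 kcal
equation 4 × 2: (2)·(-194.6) = -389.2 kcal
Summing the manipulated equations, ΔH = (-212.7) + (-371.4) + (+9.8) + (-389.2) = -963.5 kcal

ΔH = -963.5 kcal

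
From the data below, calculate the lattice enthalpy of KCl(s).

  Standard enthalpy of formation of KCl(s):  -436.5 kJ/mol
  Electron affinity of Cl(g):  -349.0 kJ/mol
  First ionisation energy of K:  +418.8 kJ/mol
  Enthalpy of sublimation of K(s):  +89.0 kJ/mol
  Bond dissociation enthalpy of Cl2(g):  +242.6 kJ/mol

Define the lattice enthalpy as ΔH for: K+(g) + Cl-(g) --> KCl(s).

ΔHf° = 1·ΔHsub + 1·(ΣIE) + 1/2·D(Cl2) + 1·EA + U
-436.5 = 1·(+89.0) + 1·(+418.8) + 1/2·(+242.6) + 1·(-349.0) + U
U = -436.5 − (+280.1) = -716.6 kJ/mol

U = -716.6 kJ/mol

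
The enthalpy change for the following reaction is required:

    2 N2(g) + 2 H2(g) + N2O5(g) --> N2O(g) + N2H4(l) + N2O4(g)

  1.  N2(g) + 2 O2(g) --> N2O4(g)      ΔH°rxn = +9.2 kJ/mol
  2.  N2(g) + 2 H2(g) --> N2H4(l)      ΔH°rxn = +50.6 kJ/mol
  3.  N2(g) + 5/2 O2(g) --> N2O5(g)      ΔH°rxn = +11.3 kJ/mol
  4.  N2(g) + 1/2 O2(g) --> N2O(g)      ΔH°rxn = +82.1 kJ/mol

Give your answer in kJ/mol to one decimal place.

ΔH°rxn = 130.6 kJ/mol

eq. 1 as written: +9.2 kJ/mol
eq. 2 as written: +50.6 kJ/mol
eq. 3 reversed: -11.3 kJ/mol
eq. 4 as written: +82.1 kJ/mol
ΔH°rxn = (1)·(+9.2) + (1)·(+50.6) + (-1)·(+11.3) + (1)·(+82.1) = 130.6 kJ/mol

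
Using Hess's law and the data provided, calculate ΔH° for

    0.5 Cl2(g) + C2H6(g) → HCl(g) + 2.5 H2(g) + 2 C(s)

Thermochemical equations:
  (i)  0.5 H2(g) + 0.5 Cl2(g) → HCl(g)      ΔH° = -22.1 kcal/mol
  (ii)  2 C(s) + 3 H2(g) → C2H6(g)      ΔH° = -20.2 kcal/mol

ΔH° = -1.9 kcal/mol

(i) as written: -22.1 kcal/mol
(ii) reversed: +20.2 kcal/mol
Summing the manipulated equations, ΔH° = (1)·(-22.1) + (-1)·(-20.2) = -1.9 kcal/mol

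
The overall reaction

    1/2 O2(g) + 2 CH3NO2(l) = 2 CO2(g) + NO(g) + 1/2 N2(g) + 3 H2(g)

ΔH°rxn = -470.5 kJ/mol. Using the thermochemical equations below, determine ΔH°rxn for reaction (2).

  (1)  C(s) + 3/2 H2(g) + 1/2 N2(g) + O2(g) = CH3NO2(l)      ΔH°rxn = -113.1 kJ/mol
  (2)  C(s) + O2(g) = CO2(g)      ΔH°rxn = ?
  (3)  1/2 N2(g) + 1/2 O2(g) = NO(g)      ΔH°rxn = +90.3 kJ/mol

(1) reversed and × 2 (CH3NO2(l) must end up as a reactant; ×2 to match 2 CH3NO2(l) in the target): (-2)·(-113.1) = +226.2 kJ/mol
(2) × 2 (×2 to match 2 CO2(g) in the target): contributes 2·x
(3) as written (NO(g) already on the product side): +90.3 kJ/mol
-470.5 = (+226.2) + (+90.3) + 2·x
x = (-470.5 − (+316.5)) / (2) = -393.5 kJ/mol

ΔH°rxn = -393.5 kJ/mol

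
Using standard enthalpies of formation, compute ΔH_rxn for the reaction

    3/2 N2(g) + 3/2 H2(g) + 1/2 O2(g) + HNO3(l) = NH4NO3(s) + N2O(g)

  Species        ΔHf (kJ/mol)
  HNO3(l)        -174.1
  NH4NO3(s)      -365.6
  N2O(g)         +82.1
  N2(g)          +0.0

Products: 1·(-365.6) + 1·(+82.1) = -283.5
Reactants: 3/2·(+0.0) + 3/2·(+0.0) + 1/2·(+0.0) + 1·(-174.1) = -174.1
ΔH_rxn = (-283.5) − (-174.1) = -109.4 kJ/mol

ΔH_rxn = -109.4 kJ/mol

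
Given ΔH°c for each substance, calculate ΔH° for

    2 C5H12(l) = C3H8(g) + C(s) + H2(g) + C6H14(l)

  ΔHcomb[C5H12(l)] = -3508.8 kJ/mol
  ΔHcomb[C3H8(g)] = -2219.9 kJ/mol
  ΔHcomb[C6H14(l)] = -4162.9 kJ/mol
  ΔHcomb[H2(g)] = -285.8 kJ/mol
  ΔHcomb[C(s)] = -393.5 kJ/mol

Using ΔH = Σ nΔHc°(reactants) − Σ nΔHc°(products):
= [2·(-3508.8)] − [1·(-2219.9) + 1·(-393.5) + 1·(-285.8) + 1·(-4162.9)]
= 44.5 kJ/mol

ΔH° = 44.5 kJ/mol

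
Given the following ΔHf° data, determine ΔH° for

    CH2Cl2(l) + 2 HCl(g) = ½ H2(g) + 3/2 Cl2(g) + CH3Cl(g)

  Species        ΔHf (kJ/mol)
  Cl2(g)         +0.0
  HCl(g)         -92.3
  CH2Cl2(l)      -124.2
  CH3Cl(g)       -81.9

ΔH°rxn = Σ nΔHf°(products) − Σ nΔHf°(reactants).
Products: 1/2·(+0.0) + 3/2·(+0.0) + 1·(-81.9) = -81.9
Reactants: 1·(-124.2) + 2·(-92.3) = -308.8
ΔH° = (-81.9) − (-308.8) = 226.9 kJ/mol

ΔH° = 226.9 kJ/mol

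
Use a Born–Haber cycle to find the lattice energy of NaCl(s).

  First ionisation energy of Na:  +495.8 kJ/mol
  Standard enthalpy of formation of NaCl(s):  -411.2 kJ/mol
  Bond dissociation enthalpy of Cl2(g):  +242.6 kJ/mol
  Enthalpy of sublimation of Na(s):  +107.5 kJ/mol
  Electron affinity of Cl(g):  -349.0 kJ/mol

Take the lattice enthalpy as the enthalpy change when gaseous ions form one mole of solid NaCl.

ΔHf° = 1·ΔHsub + 1·(ΣIE) + 1/2·D(Cl2) + 1·EA + U
-411.2 = 1·(+107.5) + 1·(+495.8) + 1/2·(+242.6) + 1·(-349.0) + U
U = -411.2 − (+375.6) = -786.8 kJ/mol

U = -786.8 kJ/mol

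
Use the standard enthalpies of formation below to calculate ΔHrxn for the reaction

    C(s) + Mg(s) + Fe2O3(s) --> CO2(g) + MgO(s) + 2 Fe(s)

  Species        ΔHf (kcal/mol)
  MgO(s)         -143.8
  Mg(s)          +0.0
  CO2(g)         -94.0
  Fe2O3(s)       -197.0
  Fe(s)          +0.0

ΔHrxn = -40.8 kcal/mol

Products: 1·(-94.0) + 1·(-143.8) + 2·(+0.0) = -237.8
Reactants: 1·(+0.0) + 1·(+0.0) + 1·(-197.0) = -197.0
ΔHrxn = (-237.8) − (-197.0) = -40.8 kcal/mol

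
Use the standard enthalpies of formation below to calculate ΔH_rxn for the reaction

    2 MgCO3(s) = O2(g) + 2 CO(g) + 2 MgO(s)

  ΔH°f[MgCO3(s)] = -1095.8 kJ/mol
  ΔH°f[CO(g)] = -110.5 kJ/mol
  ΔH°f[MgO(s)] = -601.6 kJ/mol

ΔH°rxn = Σ nΔHf°(products) − Σ nΔHf°(reactants).
Products: 1·(+0.0) + 2·(-110.5) + 2·(-601.6) = -1424.2
Reactants: 2·(-1095.8) = -2191.6
ΔH_rxn = (-1424.2) − (-2191.6) = 767.4 kJ/mol

ΔH_rxn = 767.4 kJ/mol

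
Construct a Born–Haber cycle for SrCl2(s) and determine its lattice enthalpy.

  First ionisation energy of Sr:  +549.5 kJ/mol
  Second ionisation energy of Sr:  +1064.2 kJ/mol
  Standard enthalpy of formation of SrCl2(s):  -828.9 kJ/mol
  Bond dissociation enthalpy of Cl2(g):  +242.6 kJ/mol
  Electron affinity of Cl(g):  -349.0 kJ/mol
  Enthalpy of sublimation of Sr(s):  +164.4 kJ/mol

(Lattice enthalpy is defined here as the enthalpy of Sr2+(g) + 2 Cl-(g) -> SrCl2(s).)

U = -2151.6 kJ/mol

ΔHf° = 1·ΔHsub + 1·(ΣIE) + 1·D(Cl2) + 2·EA + U
-828.9 = 1·(+164.4) + 1·(+1613.7) + 1·(+242.6) + 2·(-349.0) + U
U = -828.9 − (+1322.7) = -2151.6 kJ/mol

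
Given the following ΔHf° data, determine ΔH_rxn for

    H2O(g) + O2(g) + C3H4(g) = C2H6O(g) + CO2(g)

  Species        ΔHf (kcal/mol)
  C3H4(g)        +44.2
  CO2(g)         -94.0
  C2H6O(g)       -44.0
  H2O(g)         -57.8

ΔH_rxn = -124.4 kcal/mol

Products: 1·(-44.0) + 1·(-94.0) = -138.0
Reactants: 1·(-57.8) + 1·(+0.0) + 1·(+44.2) = -13.6
ΔH_rxn = (-138.0) − (-13.6) = -124.4 kcal/mol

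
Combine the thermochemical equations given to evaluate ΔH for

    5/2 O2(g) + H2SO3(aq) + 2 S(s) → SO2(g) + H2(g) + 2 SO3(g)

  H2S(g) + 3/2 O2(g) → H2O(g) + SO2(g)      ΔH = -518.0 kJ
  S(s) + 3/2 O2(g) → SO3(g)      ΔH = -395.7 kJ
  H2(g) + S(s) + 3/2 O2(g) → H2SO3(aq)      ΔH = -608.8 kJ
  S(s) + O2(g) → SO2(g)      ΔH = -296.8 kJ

ΔH = -479.4 kJ

equation 1: not needed (H2S(g) appears nowhere else).
equation 2 × 2 (scale by 2 for the 2 SO3(g)): (2)·(-395.7) = -791.4 kJ
equation 3 reversed (reverse to put H2SO3(aq) on the reactant side): +608.8 kJ
equation 4 as written: -296.8 kJ
By Hess's law, ΔH = (-791.4) + (+608.8) + (-296.8) = -479.4 kJ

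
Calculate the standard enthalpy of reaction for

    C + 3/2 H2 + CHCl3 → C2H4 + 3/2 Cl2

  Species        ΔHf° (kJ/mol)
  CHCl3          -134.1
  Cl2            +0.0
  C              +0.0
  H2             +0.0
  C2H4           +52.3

ΔH° = 186.4 kJ/mol

Products: 1·(+52.3) + 3/2·(+0.0) = +52.3
Reactants: 1·(+0.0) + 3/2·(+0.0) + 1·(-134.1) = -134.1
ΔH° = (+52.3) − (-134.1) = 186.4 kJ/mol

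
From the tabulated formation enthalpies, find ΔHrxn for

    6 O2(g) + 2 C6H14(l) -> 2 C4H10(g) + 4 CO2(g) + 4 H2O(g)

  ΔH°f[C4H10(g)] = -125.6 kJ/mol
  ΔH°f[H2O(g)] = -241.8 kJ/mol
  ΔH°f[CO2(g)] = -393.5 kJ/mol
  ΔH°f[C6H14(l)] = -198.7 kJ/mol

Products: 2·(-125.6) + 4·(-393.5) + 4·(-241.8) = -2792.4
Reactants: 6·(+0.0) + 2·(-198.7) = -397.4
ΔHrxn = (-2792.4) − (-397.4) = -2395.0 kJ/mol

ΔHrxn = -2395.0 kJ/mol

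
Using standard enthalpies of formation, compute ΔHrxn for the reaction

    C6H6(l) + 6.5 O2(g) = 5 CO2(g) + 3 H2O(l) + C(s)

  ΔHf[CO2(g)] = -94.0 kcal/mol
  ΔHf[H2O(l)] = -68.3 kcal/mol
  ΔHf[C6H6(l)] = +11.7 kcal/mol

ΔHrxn = -686.6 kcal/mol

Products: 5·(-94.0) + 3·(-68.3) + 1·(+0.0) = -674.9
Reactants: 1·(+11.7) + 13/2·(+0.0) = +11.7
ΔHrxn = (-674.9) − (+11.7) = -686.6 kcal/mol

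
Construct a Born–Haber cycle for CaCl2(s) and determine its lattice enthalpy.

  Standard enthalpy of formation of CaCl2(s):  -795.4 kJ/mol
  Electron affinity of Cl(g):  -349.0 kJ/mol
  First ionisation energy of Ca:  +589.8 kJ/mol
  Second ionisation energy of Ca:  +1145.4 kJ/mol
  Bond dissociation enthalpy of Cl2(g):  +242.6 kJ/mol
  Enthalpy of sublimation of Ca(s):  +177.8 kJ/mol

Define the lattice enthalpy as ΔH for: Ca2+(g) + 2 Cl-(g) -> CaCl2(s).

U = -2253.0 kJ/mol

ΔHf° = 1·ΔHsub + 1·(ΣIE) + 1·D(Cl2) + 2·EA + U
-795.4 = 1·(+177.8) + 1·(+1735.2) + 1·(+242.6) + 2·(-349.0) + U
U = -795.4 − (+1457.6) = -2253.0 kJ/mol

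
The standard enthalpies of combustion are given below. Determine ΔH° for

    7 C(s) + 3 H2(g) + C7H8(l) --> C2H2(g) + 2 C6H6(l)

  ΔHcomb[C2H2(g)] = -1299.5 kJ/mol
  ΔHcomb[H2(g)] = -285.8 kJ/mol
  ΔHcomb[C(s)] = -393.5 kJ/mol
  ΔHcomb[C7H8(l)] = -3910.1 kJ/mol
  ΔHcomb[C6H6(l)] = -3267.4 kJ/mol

ΔH° = 312.3 kJ/mol

With combustion enthalpies, reactants minus products:
= [7·(-393.5) + 3·(-285.8) + 1·(-3910.1)] − [1·(-1299.5) + 2·(-3267.4)]
= 312.3 kJ/mol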